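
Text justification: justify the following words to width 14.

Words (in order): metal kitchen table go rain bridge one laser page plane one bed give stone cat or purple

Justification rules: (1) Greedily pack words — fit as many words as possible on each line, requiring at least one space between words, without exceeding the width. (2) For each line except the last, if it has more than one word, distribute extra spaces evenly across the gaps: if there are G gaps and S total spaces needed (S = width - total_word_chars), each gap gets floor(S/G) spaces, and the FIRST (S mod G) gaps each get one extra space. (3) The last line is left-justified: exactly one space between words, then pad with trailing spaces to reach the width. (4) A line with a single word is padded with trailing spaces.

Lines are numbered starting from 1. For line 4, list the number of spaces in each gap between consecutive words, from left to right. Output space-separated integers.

Line 1: ['metal', 'kitchen'] (min_width=13, slack=1)
Line 2: ['table', 'go', 'rain'] (min_width=13, slack=1)
Line 3: ['bridge', 'one'] (min_width=10, slack=4)
Line 4: ['laser', 'page'] (min_width=10, slack=4)
Line 5: ['plane', 'one', 'bed'] (min_width=13, slack=1)
Line 6: ['give', 'stone', 'cat'] (min_width=14, slack=0)
Line 7: ['or', 'purple'] (min_width=9, slack=5)

Answer: 5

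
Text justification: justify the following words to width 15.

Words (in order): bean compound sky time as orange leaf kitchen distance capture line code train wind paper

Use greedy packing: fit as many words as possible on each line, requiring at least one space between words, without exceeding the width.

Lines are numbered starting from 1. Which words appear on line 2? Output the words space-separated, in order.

Line 1: ['bean', 'compound'] (min_width=13, slack=2)
Line 2: ['sky', 'time', 'as'] (min_width=11, slack=4)
Line 3: ['orange', 'leaf'] (min_width=11, slack=4)
Line 4: ['kitchen'] (min_width=7, slack=8)
Line 5: ['distance'] (min_width=8, slack=7)
Line 6: ['capture', 'line'] (min_width=12, slack=3)
Line 7: ['code', 'train', 'wind'] (min_width=15, slack=0)
Line 8: ['paper'] (min_width=5, slack=10)

Answer: sky time as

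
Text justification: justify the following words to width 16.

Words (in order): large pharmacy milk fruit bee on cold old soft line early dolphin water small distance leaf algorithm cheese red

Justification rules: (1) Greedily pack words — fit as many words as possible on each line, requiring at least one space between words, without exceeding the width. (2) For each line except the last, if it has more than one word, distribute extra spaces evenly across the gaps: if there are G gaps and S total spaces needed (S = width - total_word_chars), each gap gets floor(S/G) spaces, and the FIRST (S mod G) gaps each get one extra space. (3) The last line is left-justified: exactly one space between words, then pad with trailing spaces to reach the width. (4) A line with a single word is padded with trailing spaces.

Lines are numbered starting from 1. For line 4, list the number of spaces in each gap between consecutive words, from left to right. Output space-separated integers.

Answer: 7

Derivation:
Line 1: ['large', 'pharmacy'] (min_width=14, slack=2)
Line 2: ['milk', 'fruit', 'bee'] (min_width=14, slack=2)
Line 3: ['on', 'cold', 'old', 'soft'] (min_width=16, slack=0)
Line 4: ['line', 'early'] (min_width=10, slack=6)
Line 5: ['dolphin', 'water'] (min_width=13, slack=3)
Line 6: ['small', 'distance'] (min_width=14, slack=2)
Line 7: ['leaf', 'algorithm'] (min_width=14, slack=2)
Line 8: ['cheese', 'red'] (min_width=10, slack=6)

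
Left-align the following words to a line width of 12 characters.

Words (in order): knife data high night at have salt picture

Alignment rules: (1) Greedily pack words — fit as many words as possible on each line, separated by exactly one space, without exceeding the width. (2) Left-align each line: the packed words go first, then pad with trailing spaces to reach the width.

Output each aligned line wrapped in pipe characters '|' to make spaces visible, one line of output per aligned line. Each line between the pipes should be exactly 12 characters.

Line 1: ['knife', 'data'] (min_width=10, slack=2)
Line 2: ['high', 'night'] (min_width=10, slack=2)
Line 3: ['at', 'have', 'salt'] (min_width=12, slack=0)
Line 4: ['picture'] (min_width=7, slack=5)

Answer: |knife data  |
|high night  |
|at have salt|
|picture     |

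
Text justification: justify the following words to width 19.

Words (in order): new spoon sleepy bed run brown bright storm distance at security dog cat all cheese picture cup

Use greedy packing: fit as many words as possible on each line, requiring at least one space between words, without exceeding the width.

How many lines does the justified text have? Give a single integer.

Line 1: ['new', 'spoon', 'sleepy'] (min_width=16, slack=3)
Line 2: ['bed', 'run', 'brown'] (min_width=13, slack=6)
Line 3: ['bright', 'storm'] (min_width=12, slack=7)
Line 4: ['distance', 'at'] (min_width=11, slack=8)
Line 5: ['security', 'dog', 'cat'] (min_width=16, slack=3)
Line 6: ['all', 'cheese', 'picture'] (min_width=18, slack=1)
Line 7: ['cup'] (min_width=3, slack=16)
Total lines: 7

Answer: 7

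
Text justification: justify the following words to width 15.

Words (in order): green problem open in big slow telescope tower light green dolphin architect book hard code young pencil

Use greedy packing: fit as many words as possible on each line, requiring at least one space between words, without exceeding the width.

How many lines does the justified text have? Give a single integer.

Line 1: ['green', 'problem'] (min_width=13, slack=2)
Line 2: ['open', 'in', 'big'] (min_width=11, slack=4)
Line 3: ['slow', 'telescope'] (min_width=14, slack=1)
Line 4: ['tower', 'light'] (min_width=11, slack=4)
Line 5: ['green', 'dolphin'] (min_width=13, slack=2)
Line 6: ['architect', 'book'] (min_width=14, slack=1)
Line 7: ['hard', 'code', 'young'] (min_width=15, slack=0)
Line 8: ['pencil'] (min_width=6, slack=9)
Total lines: 8

Answer: 8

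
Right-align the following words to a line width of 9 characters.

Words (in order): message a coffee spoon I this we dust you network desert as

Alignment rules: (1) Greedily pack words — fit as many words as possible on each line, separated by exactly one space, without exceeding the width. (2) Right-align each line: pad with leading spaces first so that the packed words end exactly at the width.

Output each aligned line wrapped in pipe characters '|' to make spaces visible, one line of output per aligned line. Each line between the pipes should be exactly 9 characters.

Line 1: ['message', 'a'] (min_width=9, slack=0)
Line 2: ['coffee'] (min_width=6, slack=3)
Line 3: ['spoon', 'I'] (min_width=7, slack=2)
Line 4: ['this', 'we'] (min_width=7, slack=2)
Line 5: ['dust', 'you'] (min_width=8, slack=1)
Line 6: ['network'] (min_width=7, slack=2)
Line 7: ['desert', 'as'] (min_width=9, slack=0)

Answer: |message a|
|   coffee|
|  spoon I|
|  this we|
| dust you|
|  network|
|desert as|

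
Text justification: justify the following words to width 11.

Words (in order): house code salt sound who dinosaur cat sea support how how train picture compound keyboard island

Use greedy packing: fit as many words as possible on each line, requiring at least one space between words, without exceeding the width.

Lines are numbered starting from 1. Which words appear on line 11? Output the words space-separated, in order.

Answer: island

Derivation:
Line 1: ['house', 'code'] (min_width=10, slack=1)
Line 2: ['salt', 'sound'] (min_width=10, slack=1)
Line 3: ['who'] (min_width=3, slack=8)
Line 4: ['dinosaur'] (min_width=8, slack=3)
Line 5: ['cat', 'sea'] (min_width=7, slack=4)
Line 6: ['support', 'how'] (min_width=11, slack=0)
Line 7: ['how', 'train'] (min_width=9, slack=2)
Line 8: ['picture'] (min_width=7, slack=4)
Line 9: ['compound'] (min_width=8, slack=3)
Line 10: ['keyboard'] (min_width=8, slack=3)
Line 11: ['island'] (min_width=6, slack=5)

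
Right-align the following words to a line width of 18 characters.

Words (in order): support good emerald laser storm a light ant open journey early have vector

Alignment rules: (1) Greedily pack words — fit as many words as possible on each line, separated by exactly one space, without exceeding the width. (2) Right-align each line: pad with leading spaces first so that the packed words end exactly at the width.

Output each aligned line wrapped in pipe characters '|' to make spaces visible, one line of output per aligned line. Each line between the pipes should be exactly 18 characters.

Answer: |      support good|
|     emerald laser|
| storm a light ant|
|open journey early|
|       have vector|

Derivation:
Line 1: ['support', 'good'] (min_width=12, slack=6)
Line 2: ['emerald', 'laser'] (min_width=13, slack=5)
Line 3: ['storm', 'a', 'light', 'ant'] (min_width=17, slack=1)
Line 4: ['open', 'journey', 'early'] (min_width=18, slack=0)
Line 5: ['have', 'vector'] (min_width=11, slack=7)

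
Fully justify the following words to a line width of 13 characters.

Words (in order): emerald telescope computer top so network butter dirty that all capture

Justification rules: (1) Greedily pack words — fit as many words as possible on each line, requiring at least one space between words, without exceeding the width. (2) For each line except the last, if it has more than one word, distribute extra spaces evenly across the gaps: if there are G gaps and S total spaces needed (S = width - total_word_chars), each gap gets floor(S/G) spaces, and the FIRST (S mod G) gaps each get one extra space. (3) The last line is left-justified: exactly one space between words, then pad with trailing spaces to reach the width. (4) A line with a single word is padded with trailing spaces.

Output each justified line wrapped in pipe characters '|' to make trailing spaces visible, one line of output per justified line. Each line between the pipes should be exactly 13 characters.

Answer: |emerald      |
|telescope    |
|computer  top|
|so    network|
|butter  dirty|
|that      all|
|capture      |

Derivation:
Line 1: ['emerald'] (min_width=7, slack=6)
Line 2: ['telescope'] (min_width=9, slack=4)
Line 3: ['computer', 'top'] (min_width=12, slack=1)
Line 4: ['so', 'network'] (min_width=10, slack=3)
Line 5: ['butter', 'dirty'] (min_width=12, slack=1)
Line 6: ['that', 'all'] (min_width=8, slack=5)
Line 7: ['capture'] (min_width=7, slack=6)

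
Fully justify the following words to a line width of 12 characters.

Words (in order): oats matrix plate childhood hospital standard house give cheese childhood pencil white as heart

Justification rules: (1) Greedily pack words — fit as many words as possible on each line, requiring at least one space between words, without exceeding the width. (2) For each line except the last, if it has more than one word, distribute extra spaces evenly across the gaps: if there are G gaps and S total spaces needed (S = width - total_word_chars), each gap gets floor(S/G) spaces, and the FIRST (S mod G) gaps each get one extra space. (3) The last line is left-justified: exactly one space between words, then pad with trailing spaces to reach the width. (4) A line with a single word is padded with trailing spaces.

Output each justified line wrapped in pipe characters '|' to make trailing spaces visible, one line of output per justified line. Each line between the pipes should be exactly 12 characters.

Line 1: ['oats', 'matrix'] (min_width=11, slack=1)
Line 2: ['plate'] (min_width=5, slack=7)
Line 3: ['childhood'] (min_width=9, slack=3)
Line 4: ['hospital'] (min_width=8, slack=4)
Line 5: ['standard'] (min_width=8, slack=4)
Line 6: ['house', 'give'] (min_width=10, slack=2)
Line 7: ['cheese'] (min_width=6, slack=6)
Line 8: ['childhood'] (min_width=9, slack=3)
Line 9: ['pencil', 'white'] (min_width=12, slack=0)
Line 10: ['as', 'heart'] (min_width=8, slack=4)

Answer: |oats  matrix|
|plate       |
|childhood   |
|hospital    |
|standard    |
|house   give|
|cheese      |
|childhood   |
|pencil white|
|as heart    |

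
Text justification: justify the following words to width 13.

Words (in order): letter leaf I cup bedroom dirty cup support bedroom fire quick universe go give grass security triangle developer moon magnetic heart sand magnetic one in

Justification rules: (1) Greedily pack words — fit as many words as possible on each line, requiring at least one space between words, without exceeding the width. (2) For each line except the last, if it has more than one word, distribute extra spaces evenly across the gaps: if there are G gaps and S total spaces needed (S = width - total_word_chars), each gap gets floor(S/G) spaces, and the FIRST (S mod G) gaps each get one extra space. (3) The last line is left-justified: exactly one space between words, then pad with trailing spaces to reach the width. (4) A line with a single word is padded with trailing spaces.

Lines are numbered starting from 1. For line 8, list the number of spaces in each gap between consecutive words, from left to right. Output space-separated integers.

Line 1: ['letter', 'leaf', 'I'] (min_width=13, slack=0)
Line 2: ['cup', 'bedroom'] (min_width=11, slack=2)
Line 3: ['dirty', 'cup'] (min_width=9, slack=4)
Line 4: ['support'] (min_width=7, slack=6)
Line 5: ['bedroom', 'fire'] (min_width=12, slack=1)
Line 6: ['quick'] (min_width=5, slack=8)
Line 7: ['universe', 'go'] (min_width=11, slack=2)
Line 8: ['give', 'grass'] (min_width=10, slack=3)
Line 9: ['security'] (min_width=8, slack=5)
Line 10: ['triangle'] (min_width=8, slack=5)
Line 11: ['developer'] (min_width=9, slack=4)
Line 12: ['moon', 'magnetic'] (min_width=13, slack=0)
Line 13: ['heart', 'sand'] (min_width=10, slack=3)
Line 14: ['magnetic', 'one'] (min_width=12, slack=1)
Line 15: ['in'] (min_width=2, slack=11)

Answer: 4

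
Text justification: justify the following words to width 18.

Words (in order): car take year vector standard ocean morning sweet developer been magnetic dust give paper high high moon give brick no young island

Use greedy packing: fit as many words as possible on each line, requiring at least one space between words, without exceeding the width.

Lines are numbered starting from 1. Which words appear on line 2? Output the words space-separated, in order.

Line 1: ['car', 'take', 'year'] (min_width=13, slack=5)
Line 2: ['vector', 'standard'] (min_width=15, slack=3)
Line 3: ['ocean', 'morning'] (min_width=13, slack=5)
Line 4: ['sweet', 'developer'] (min_width=15, slack=3)
Line 5: ['been', 'magnetic', 'dust'] (min_width=18, slack=0)
Line 6: ['give', 'paper', 'high'] (min_width=15, slack=3)
Line 7: ['high', 'moon', 'give'] (min_width=14, slack=4)
Line 8: ['brick', 'no', 'young'] (min_width=14, slack=4)
Line 9: ['island'] (min_width=6, slack=12)

Answer: vector standard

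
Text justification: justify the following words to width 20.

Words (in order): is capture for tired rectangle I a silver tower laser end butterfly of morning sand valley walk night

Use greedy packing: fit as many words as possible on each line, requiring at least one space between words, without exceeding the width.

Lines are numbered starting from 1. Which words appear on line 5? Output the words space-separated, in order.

Line 1: ['is', 'capture', 'for', 'tired'] (min_width=20, slack=0)
Line 2: ['rectangle', 'I', 'a', 'silver'] (min_width=20, slack=0)
Line 3: ['tower', 'laser', 'end'] (min_width=15, slack=5)
Line 4: ['butterfly', 'of', 'morning'] (min_width=20, slack=0)
Line 5: ['sand', 'valley', 'walk'] (min_width=16, slack=4)
Line 6: ['night'] (min_width=5, slack=15)

Answer: sand valley walk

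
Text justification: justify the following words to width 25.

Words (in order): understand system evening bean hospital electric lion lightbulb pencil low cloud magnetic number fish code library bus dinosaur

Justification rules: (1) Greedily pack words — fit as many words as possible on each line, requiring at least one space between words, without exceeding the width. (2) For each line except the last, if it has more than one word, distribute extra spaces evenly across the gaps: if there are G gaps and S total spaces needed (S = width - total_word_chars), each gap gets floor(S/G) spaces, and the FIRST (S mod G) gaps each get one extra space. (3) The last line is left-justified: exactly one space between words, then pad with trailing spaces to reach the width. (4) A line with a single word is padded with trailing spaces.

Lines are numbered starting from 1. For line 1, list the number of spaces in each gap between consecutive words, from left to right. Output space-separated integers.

Answer: 1 1

Derivation:
Line 1: ['understand', 'system', 'evening'] (min_width=25, slack=0)
Line 2: ['bean', 'hospital', 'electric'] (min_width=22, slack=3)
Line 3: ['lion', 'lightbulb', 'pencil', 'low'] (min_width=25, slack=0)
Line 4: ['cloud', 'magnetic', 'number'] (min_width=21, slack=4)
Line 5: ['fish', 'code', 'library', 'bus'] (min_width=21, slack=4)
Line 6: ['dinosaur'] (min_width=8, slack=17)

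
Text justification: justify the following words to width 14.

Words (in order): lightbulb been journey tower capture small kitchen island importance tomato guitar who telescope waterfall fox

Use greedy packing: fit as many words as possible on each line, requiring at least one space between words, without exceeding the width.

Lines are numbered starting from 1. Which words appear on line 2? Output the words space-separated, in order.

Answer: journey tower

Derivation:
Line 1: ['lightbulb', 'been'] (min_width=14, slack=0)
Line 2: ['journey', 'tower'] (min_width=13, slack=1)
Line 3: ['capture', 'small'] (min_width=13, slack=1)
Line 4: ['kitchen', 'island'] (min_width=14, slack=0)
Line 5: ['importance'] (min_width=10, slack=4)
Line 6: ['tomato', 'guitar'] (min_width=13, slack=1)
Line 7: ['who', 'telescope'] (min_width=13, slack=1)
Line 8: ['waterfall', 'fox'] (min_width=13, slack=1)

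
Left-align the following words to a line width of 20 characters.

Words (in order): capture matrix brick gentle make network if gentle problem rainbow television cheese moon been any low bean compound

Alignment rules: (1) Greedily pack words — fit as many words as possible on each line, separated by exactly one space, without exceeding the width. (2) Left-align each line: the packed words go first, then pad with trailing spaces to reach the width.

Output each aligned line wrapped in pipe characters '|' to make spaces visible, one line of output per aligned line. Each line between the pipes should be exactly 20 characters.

Answer: |capture matrix brick|
|gentle make network |
|if gentle problem   |
|rainbow television  |
|cheese moon been any|
|low bean compound   |

Derivation:
Line 1: ['capture', 'matrix', 'brick'] (min_width=20, slack=0)
Line 2: ['gentle', 'make', 'network'] (min_width=19, slack=1)
Line 3: ['if', 'gentle', 'problem'] (min_width=17, slack=3)
Line 4: ['rainbow', 'television'] (min_width=18, slack=2)
Line 5: ['cheese', 'moon', 'been', 'any'] (min_width=20, slack=0)
Line 6: ['low', 'bean', 'compound'] (min_width=17, slack=3)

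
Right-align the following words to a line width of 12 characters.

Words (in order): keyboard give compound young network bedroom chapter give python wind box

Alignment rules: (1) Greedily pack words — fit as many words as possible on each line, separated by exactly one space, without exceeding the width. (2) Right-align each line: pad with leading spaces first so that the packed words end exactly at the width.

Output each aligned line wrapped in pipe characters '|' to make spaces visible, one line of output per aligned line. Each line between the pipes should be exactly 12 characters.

Answer: |    keyboard|
|        give|
|    compound|
|       young|
|     network|
|     bedroom|
|chapter give|
| python wind|
|         box|

Derivation:
Line 1: ['keyboard'] (min_width=8, slack=4)
Line 2: ['give'] (min_width=4, slack=8)
Line 3: ['compound'] (min_width=8, slack=4)
Line 4: ['young'] (min_width=5, slack=7)
Line 5: ['network'] (min_width=7, slack=5)
Line 6: ['bedroom'] (min_width=7, slack=5)
Line 7: ['chapter', 'give'] (min_width=12, slack=0)
Line 8: ['python', 'wind'] (min_width=11, slack=1)
Line 9: ['box'] (min_width=3, slack=9)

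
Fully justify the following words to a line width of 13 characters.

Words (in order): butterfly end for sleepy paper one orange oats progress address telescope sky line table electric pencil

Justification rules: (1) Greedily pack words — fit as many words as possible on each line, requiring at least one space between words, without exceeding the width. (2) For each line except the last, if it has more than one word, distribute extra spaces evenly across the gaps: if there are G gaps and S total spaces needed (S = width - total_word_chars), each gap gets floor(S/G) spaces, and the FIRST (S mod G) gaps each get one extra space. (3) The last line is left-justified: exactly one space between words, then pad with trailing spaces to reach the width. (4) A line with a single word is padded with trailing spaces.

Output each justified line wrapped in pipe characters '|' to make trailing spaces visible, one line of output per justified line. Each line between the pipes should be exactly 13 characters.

Line 1: ['butterfly', 'end'] (min_width=13, slack=0)
Line 2: ['for', 'sleepy'] (min_width=10, slack=3)
Line 3: ['paper', 'one'] (min_width=9, slack=4)
Line 4: ['orange', 'oats'] (min_width=11, slack=2)
Line 5: ['progress'] (min_width=8, slack=5)
Line 6: ['address'] (min_width=7, slack=6)
Line 7: ['telescope', 'sky'] (min_width=13, slack=0)
Line 8: ['line', 'table'] (min_width=10, slack=3)
Line 9: ['electric'] (min_width=8, slack=5)
Line 10: ['pencil'] (min_width=6, slack=7)

Answer: |butterfly end|
|for    sleepy|
|paper     one|
|orange   oats|
|progress     |
|address      |
|telescope sky|
|line    table|
|electric     |
|pencil       |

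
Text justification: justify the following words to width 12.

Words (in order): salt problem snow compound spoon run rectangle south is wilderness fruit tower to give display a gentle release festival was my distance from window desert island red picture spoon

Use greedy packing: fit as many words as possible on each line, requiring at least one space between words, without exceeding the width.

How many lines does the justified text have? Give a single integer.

Answer: 19

Derivation:
Line 1: ['salt', 'problem'] (min_width=12, slack=0)
Line 2: ['snow'] (min_width=4, slack=8)
Line 3: ['compound'] (min_width=8, slack=4)
Line 4: ['spoon', 'run'] (min_width=9, slack=3)
Line 5: ['rectangle'] (min_width=9, slack=3)
Line 6: ['south', 'is'] (min_width=8, slack=4)
Line 7: ['wilderness'] (min_width=10, slack=2)
Line 8: ['fruit', 'tower'] (min_width=11, slack=1)
Line 9: ['to', 'give'] (min_width=7, slack=5)
Line 10: ['display', 'a'] (min_width=9, slack=3)
Line 11: ['gentle'] (min_width=6, slack=6)
Line 12: ['release'] (min_width=7, slack=5)
Line 13: ['festival', 'was'] (min_width=12, slack=0)
Line 14: ['my', 'distance'] (min_width=11, slack=1)
Line 15: ['from', 'window'] (min_width=11, slack=1)
Line 16: ['desert'] (min_width=6, slack=6)
Line 17: ['island', 'red'] (min_width=10, slack=2)
Line 18: ['picture'] (min_width=7, slack=5)
Line 19: ['spoon'] (min_width=5, slack=7)
Total lines: 19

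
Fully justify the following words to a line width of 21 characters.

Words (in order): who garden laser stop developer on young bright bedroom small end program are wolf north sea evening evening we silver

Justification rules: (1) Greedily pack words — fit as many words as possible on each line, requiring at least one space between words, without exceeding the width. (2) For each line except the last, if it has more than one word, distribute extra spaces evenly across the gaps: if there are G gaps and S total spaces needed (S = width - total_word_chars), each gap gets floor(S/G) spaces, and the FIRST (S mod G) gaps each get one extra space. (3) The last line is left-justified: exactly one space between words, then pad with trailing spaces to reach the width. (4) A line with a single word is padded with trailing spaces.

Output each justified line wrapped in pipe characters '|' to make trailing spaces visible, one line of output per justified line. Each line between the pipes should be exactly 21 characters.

Answer: |who garden laser stop|
|developer   on  young|
|bright  bedroom small|
|end  program are wolf|
|north   sea   evening|
|evening we silver    |

Derivation:
Line 1: ['who', 'garden', 'laser', 'stop'] (min_width=21, slack=0)
Line 2: ['developer', 'on', 'young'] (min_width=18, slack=3)
Line 3: ['bright', 'bedroom', 'small'] (min_width=20, slack=1)
Line 4: ['end', 'program', 'are', 'wolf'] (min_width=20, slack=1)
Line 5: ['north', 'sea', 'evening'] (min_width=17, slack=4)
Line 6: ['evening', 'we', 'silver'] (min_width=17, slack=4)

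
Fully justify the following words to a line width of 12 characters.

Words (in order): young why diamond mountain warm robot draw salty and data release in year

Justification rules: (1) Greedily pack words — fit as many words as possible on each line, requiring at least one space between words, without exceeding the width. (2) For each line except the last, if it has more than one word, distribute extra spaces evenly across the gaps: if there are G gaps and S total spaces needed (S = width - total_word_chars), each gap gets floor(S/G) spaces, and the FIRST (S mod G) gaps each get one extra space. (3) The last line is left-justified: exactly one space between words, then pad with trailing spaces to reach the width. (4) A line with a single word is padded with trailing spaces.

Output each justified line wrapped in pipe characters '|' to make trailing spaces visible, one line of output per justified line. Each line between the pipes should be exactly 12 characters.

Answer: |young    why|
|diamond     |
|mountain    |
|warm   robot|
|draw   salty|
|and     data|
|release   in|
|year        |

Derivation:
Line 1: ['young', 'why'] (min_width=9, slack=3)
Line 2: ['diamond'] (min_width=7, slack=5)
Line 3: ['mountain'] (min_width=8, slack=4)
Line 4: ['warm', 'robot'] (min_width=10, slack=2)
Line 5: ['draw', 'salty'] (min_width=10, slack=2)
Line 6: ['and', 'data'] (min_width=8, slack=4)
Line 7: ['release', 'in'] (min_width=10, slack=2)
Line 8: ['year'] (min_width=4, slack=8)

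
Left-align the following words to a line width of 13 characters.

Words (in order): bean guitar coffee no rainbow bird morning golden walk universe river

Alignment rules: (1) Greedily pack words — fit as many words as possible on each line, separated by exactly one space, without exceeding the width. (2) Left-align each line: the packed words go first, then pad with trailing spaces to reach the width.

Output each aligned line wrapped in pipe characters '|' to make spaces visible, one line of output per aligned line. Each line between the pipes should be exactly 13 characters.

Answer: |bean guitar  |
|coffee no    |
|rainbow bird |
|morning      |
|golden walk  |
|universe     |
|river        |

Derivation:
Line 1: ['bean', 'guitar'] (min_width=11, slack=2)
Line 2: ['coffee', 'no'] (min_width=9, slack=4)
Line 3: ['rainbow', 'bird'] (min_width=12, slack=1)
Line 4: ['morning'] (min_width=7, slack=6)
Line 5: ['golden', 'walk'] (min_width=11, slack=2)
Line 6: ['universe'] (min_width=8, slack=5)
Line 7: ['river'] (min_width=5, slack=8)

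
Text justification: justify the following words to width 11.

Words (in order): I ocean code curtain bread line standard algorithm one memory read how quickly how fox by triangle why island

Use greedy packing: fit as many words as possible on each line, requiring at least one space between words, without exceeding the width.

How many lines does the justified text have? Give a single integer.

Line 1: ['I', 'ocean'] (min_width=7, slack=4)
Line 2: ['code'] (min_width=4, slack=7)
Line 3: ['curtain'] (min_width=7, slack=4)
Line 4: ['bread', 'line'] (min_width=10, slack=1)
Line 5: ['standard'] (min_width=8, slack=3)
Line 6: ['algorithm'] (min_width=9, slack=2)
Line 7: ['one', 'memory'] (min_width=10, slack=1)
Line 8: ['read', 'how'] (min_width=8, slack=3)
Line 9: ['quickly', 'how'] (min_width=11, slack=0)
Line 10: ['fox', 'by'] (min_width=6, slack=5)
Line 11: ['triangle'] (min_width=8, slack=3)
Line 12: ['why', 'island'] (min_width=10, slack=1)
Total lines: 12

Answer: 12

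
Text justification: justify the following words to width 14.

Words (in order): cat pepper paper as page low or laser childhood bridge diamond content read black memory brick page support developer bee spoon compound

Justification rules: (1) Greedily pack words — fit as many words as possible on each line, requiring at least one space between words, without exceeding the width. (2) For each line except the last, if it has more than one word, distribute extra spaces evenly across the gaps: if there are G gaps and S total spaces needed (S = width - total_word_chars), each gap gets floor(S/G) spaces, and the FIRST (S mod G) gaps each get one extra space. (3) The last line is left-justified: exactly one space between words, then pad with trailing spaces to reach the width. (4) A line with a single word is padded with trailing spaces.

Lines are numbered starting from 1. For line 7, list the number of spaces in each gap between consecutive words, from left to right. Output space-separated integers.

Line 1: ['cat', 'pepper'] (min_width=10, slack=4)
Line 2: ['paper', 'as', 'page'] (min_width=13, slack=1)
Line 3: ['low', 'or', 'laser'] (min_width=12, slack=2)
Line 4: ['childhood'] (min_width=9, slack=5)
Line 5: ['bridge', 'diamond'] (min_width=14, slack=0)
Line 6: ['content', 'read'] (min_width=12, slack=2)
Line 7: ['black', 'memory'] (min_width=12, slack=2)
Line 8: ['brick', 'page'] (min_width=10, slack=4)
Line 9: ['support'] (min_width=7, slack=7)
Line 10: ['developer', 'bee'] (min_width=13, slack=1)
Line 11: ['spoon', 'compound'] (min_width=14, slack=0)

Answer: 3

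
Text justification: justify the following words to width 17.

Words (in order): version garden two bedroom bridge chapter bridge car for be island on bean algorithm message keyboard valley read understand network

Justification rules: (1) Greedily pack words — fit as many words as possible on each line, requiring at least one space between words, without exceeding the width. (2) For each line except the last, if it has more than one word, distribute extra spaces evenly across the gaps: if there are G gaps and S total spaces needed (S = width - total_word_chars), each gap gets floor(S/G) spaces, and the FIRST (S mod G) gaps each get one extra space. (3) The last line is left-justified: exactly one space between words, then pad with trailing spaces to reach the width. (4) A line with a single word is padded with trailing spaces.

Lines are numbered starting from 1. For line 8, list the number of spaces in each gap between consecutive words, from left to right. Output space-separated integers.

Line 1: ['version', 'garden'] (min_width=14, slack=3)
Line 2: ['two', 'bedroom'] (min_width=11, slack=6)
Line 3: ['bridge', 'chapter'] (min_width=14, slack=3)
Line 4: ['bridge', 'car', 'for', 'be'] (min_width=17, slack=0)
Line 5: ['island', 'on', 'bean'] (min_width=14, slack=3)
Line 6: ['algorithm', 'message'] (min_width=17, slack=0)
Line 7: ['keyboard', 'valley'] (min_width=15, slack=2)
Line 8: ['read', 'understand'] (min_width=15, slack=2)
Line 9: ['network'] (min_width=7, slack=10)

Answer: 3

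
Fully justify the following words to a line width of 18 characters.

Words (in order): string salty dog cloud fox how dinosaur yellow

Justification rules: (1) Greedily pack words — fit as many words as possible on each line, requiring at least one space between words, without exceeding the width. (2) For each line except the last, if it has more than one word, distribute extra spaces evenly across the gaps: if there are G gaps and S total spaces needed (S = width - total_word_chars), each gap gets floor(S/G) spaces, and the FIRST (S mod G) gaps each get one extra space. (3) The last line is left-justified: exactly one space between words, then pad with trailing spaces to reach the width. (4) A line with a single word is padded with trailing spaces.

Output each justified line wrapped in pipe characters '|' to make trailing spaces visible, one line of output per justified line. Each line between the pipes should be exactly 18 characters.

Line 1: ['string', 'salty', 'dog'] (min_width=16, slack=2)
Line 2: ['cloud', 'fox', 'how'] (min_width=13, slack=5)
Line 3: ['dinosaur', 'yellow'] (min_width=15, slack=3)

Answer: |string  salty  dog|
|cloud    fox   how|
|dinosaur yellow   |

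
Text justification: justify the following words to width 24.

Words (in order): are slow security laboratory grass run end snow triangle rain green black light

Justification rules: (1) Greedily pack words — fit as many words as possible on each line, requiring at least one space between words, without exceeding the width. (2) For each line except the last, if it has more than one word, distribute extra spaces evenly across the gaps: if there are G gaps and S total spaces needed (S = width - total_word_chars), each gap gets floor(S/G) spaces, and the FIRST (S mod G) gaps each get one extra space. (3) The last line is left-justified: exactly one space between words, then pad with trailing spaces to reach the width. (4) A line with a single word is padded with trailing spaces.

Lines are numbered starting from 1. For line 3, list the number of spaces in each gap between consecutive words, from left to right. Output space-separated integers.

Answer: 1 1 1

Derivation:
Line 1: ['are', 'slow', 'security'] (min_width=17, slack=7)
Line 2: ['laboratory', 'grass', 'run', 'end'] (min_width=24, slack=0)
Line 3: ['snow', 'triangle', 'rain', 'green'] (min_width=24, slack=0)
Line 4: ['black', 'light'] (min_width=11, slack=13)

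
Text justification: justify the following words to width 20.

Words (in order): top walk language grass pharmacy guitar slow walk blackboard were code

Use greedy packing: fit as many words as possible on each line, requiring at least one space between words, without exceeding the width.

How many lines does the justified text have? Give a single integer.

Line 1: ['top', 'walk', 'language'] (min_width=17, slack=3)
Line 2: ['grass', 'pharmacy'] (min_width=14, slack=6)
Line 3: ['guitar', 'slow', 'walk'] (min_width=16, slack=4)
Line 4: ['blackboard', 'were', 'code'] (min_width=20, slack=0)
Total lines: 4

Answer: 4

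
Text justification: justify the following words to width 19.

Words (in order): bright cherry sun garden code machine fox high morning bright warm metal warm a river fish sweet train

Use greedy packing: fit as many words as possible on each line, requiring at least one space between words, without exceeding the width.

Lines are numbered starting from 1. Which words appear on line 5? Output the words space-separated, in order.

Answer: warm a river fish

Derivation:
Line 1: ['bright', 'cherry', 'sun'] (min_width=17, slack=2)
Line 2: ['garden', 'code', 'machine'] (min_width=19, slack=0)
Line 3: ['fox', 'high', 'morning'] (min_width=16, slack=3)
Line 4: ['bright', 'warm', 'metal'] (min_width=17, slack=2)
Line 5: ['warm', 'a', 'river', 'fish'] (min_width=17, slack=2)
Line 6: ['sweet', 'train'] (min_width=11, slack=8)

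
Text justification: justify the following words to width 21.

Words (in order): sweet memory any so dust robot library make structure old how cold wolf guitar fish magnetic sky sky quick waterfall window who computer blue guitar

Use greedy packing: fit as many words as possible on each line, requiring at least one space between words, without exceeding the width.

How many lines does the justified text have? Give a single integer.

Line 1: ['sweet', 'memory', 'any', 'so'] (min_width=19, slack=2)
Line 2: ['dust', 'robot', 'library'] (min_width=18, slack=3)
Line 3: ['make', 'structure', 'old'] (min_width=18, slack=3)
Line 4: ['how', 'cold', 'wolf', 'guitar'] (min_width=20, slack=1)
Line 5: ['fish', 'magnetic', 'sky', 'sky'] (min_width=21, slack=0)
Line 6: ['quick', 'waterfall'] (min_width=15, slack=6)
Line 7: ['window', 'who', 'computer'] (min_width=19, slack=2)
Line 8: ['blue', 'guitar'] (min_width=11, slack=10)
Total lines: 8

Answer: 8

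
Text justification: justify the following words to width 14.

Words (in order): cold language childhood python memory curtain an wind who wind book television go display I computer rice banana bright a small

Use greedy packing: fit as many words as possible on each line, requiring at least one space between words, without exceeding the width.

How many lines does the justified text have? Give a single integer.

Line 1: ['cold', 'language'] (min_width=13, slack=1)
Line 2: ['childhood'] (min_width=9, slack=5)
Line 3: ['python', 'memory'] (min_width=13, slack=1)
Line 4: ['curtain', 'an'] (min_width=10, slack=4)
Line 5: ['wind', 'who', 'wind'] (min_width=13, slack=1)
Line 6: ['book'] (min_width=4, slack=10)
Line 7: ['television', 'go'] (min_width=13, slack=1)
Line 8: ['display', 'I'] (min_width=9, slack=5)
Line 9: ['computer', 'rice'] (min_width=13, slack=1)
Line 10: ['banana', 'bright'] (min_width=13, slack=1)
Line 11: ['a', 'small'] (min_width=7, slack=7)
Total lines: 11

Answer: 11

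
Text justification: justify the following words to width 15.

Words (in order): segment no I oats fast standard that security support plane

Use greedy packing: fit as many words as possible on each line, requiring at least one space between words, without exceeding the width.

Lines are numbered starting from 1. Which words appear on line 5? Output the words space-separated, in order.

Answer: support plane

Derivation:
Line 1: ['segment', 'no', 'I'] (min_width=12, slack=3)
Line 2: ['oats', 'fast'] (min_width=9, slack=6)
Line 3: ['standard', 'that'] (min_width=13, slack=2)
Line 4: ['security'] (min_width=8, slack=7)
Line 5: ['support', 'plane'] (min_width=13, slack=2)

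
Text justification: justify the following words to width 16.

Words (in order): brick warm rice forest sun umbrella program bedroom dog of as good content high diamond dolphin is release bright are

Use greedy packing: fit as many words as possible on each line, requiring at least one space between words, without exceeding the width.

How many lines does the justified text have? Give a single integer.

Answer: 9

Derivation:
Line 1: ['brick', 'warm', 'rice'] (min_width=15, slack=1)
Line 2: ['forest', 'sun'] (min_width=10, slack=6)
Line 3: ['umbrella', 'program'] (min_width=16, slack=0)
Line 4: ['bedroom', 'dog', 'of'] (min_width=14, slack=2)
Line 5: ['as', 'good', 'content'] (min_width=15, slack=1)
Line 6: ['high', 'diamond'] (min_width=12, slack=4)
Line 7: ['dolphin', 'is'] (min_width=10, slack=6)
Line 8: ['release', 'bright'] (min_width=14, slack=2)
Line 9: ['are'] (min_width=3, slack=13)
Total lines: 9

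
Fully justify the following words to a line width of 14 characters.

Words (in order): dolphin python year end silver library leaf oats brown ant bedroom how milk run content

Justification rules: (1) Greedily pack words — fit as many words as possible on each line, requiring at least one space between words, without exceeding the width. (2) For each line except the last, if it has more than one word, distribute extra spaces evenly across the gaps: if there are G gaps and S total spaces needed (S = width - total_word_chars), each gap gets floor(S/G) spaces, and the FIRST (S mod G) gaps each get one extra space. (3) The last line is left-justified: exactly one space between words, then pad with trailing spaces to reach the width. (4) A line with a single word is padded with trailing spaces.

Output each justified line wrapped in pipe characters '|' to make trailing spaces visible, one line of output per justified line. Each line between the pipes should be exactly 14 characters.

Line 1: ['dolphin', 'python'] (min_width=14, slack=0)
Line 2: ['year', 'end'] (min_width=8, slack=6)
Line 3: ['silver', 'library'] (min_width=14, slack=0)
Line 4: ['leaf', 'oats'] (min_width=9, slack=5)
Line 5: ['brown', 'ant'] (min_width=9, slack=5)
Line 6: ['bedroom', 'how'] (min_width=11, slack=3)
Line 7: ['milk', 'run'] (min_width=8, slack=6)
Line 8: ['content'] (min_width=7, slack=7)

Answer: |dolphin python|
|year       end|
|silver library|
|leaf      oats|
|brown      ant|
|bedroom    how|
|milk       run|
|content       |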